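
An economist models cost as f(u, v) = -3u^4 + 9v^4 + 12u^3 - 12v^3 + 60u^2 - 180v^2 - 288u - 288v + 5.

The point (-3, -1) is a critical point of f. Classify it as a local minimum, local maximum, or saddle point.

The mixed partial ∂²f/∂u∂v is 0, so the Hessian at any point is diag(f_uu, f_vv) = diag(12(-3u^2 + 6u + 10), 36(3v^2 - 2v - 10)).
At (-3, -1): H = diag(-420, -180).
Both eigenvalues are negative, so H is negative definite: a local maximum.

local maximum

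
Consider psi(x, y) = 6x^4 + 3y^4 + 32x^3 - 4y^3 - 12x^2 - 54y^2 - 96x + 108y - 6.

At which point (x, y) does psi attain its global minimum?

psi(x,y) separates as P(x) + Q(y) − 6, so its minimum is min P + min Q − 6.
P'(x) = 24(x - 1)(x + 1)(x + 4) vanishes at x ∈ {-4, -1, 1}; Q'(y) = 12(y - 3)(y - 1)(y + 3) vanishes at y ∈ {-3, 1, 3}.
Local minima of P (where P''>0): P(-4)=-320, P(1)=-70. Local minima of Q: Q(-3)=-459, Q(3)=-27.
So the global minimum of psi is P(-4) + Q(-3) − 6 = -320 − 459 − 6 = -785, attained at (-4, -3).

(-4, -3)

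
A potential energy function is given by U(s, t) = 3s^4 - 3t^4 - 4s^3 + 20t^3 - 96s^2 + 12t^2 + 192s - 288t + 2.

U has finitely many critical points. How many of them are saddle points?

5

U separates as a function of s plus a function of t, so ∇U=0 decouples.
∂U/∂s = 12(s - 4)(s - 1)(s + 4) = 0 at s ∈ {-4, 1, 4}; ∂U/∂t = -12(t - 4)(t - 3)(t + 2) = 0 at t ∈ {-2, 3, 4}.
The Hessian is diagonal: diag(U_ss, U_tt). Second derivatives: U_ss(-4)=480, U_ss(1)=-180, U_ss(4)=288; U_tt(-2)=-360, U_tt(3)=60, U_tt(4)=-72.
Saddle points occur where the two diagonal entries have opposite signs: (-4, -2), (-4, 4), (1, 3), (4, -2), (4, 4). Count: 5.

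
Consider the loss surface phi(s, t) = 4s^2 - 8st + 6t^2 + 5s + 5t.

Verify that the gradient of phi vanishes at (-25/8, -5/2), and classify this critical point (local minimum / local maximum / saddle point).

∇phi = (8s - 8t + 5, -8s + 12t + 5); substituting (-25/8, -5/2) gives ∇phi = (0, 0), so (-25/8, -5/2) is indeed a critical point.
The Hessian of phi is constant: H = [[8, -8], [-8, 12]].
det(H) = 8·12 − (-8)² = 32.
det(H) > 0 and tr(H) = 20 > 0, so H is positive definite and the point is a local minimum.

local minimum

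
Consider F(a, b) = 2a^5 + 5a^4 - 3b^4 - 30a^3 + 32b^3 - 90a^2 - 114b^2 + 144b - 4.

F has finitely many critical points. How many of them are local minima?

2

F separates as a function of a plus a function of b, so ∇F=0 decouples.
∂F/∂a = 10a(a - 3)(a + 2)(a + 3) = 0 at a ∈ {-3, -2, 0, 3}; ∂F/∂b = -12(b - 4)(b - 3)(b - 1) = 0 at b ∈ {1, 3, 4}.
The Hessian is diagonal: diag(F_aa, F_bb). Second derivatives: F_aa(-3)=-180, F_aa(-2)=100, F_aa(0)=-180, F_aa(3)=900; F_bb(1)=-72, F_bb(3)=24, F_bb(4)=-36.
Local minima occur where both diagonal entries positive: (-2, 3), (3, 3). Count: 2.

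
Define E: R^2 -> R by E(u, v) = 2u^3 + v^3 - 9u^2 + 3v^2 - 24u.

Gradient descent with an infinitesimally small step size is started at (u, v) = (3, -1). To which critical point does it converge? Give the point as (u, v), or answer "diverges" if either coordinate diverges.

E is separable, so gradient descent decouples: u follows -∂E/∂u, v follows -∂E/∂v.
∂E/∂u = 6(u - 4)(u + 1); at u=3 this is -24, so u increases.
∂E/∂v = 3v(v + 2); at v=-1 this is -3, so v increases.
u converges to its nearest critical value 4 (a local min of the u-part); v converges to 0. The iterate converges to (4, 0).

(4, 0)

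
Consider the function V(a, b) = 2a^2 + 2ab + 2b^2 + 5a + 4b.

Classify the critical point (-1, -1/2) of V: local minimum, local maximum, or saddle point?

The Hessian of V is constant: H = [[4, 2], [2, 4]].
det(H) = 4·4 − 2² = 12.
det(H) > 0 and tr(H) = 8 > 0, so H is positive definite and the point is a local minimum.

local minimum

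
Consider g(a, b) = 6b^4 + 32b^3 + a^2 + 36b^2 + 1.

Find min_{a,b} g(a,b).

-53

g(a,b) separates as P(a) + Q(b) + 1, so its minimum is min P + min Q + 1.
P'(a) = 2a vanishes at a ∈ {0}; Q'(b) = 24b(b + 1)(b + 3) vanishes at b ∈ {-3, -1, 0}.
Local minima of P (where P''>0): P(0)=0. Local minima of Q: Q(-3)=-54, Q(0)=0.
So the global minimum of g is P(0) + Q(-3) + 1 = 0 − 54 + 1 = -53, attained at (0, -3).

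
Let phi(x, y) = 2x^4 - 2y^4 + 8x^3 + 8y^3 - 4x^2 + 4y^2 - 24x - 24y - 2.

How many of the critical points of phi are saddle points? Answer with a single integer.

phi separates as a function of x plus a function of y, so ∇phi=0 decouples.
∂phi/∂x = 8(x - 1)(x + 1)(x + 3) = 0 at x ∈ {-3, -1, 1}; ∂phi/∂y = -8(y - 3)(y - 1)(y + 1) = 0 at y ∈ {-1, 1, 3}.
The Hessian is diagonal: diag(phi_xx, phi_yy). Second derivatives: phi_xx(-3)=64, phi_xx(-1)=-32, phi_xx(1)=64; phi_yy(-1)=-64, phi_yy(1)=32, phi_yy(3)=-64.
Saddle points occur where the two diagonal entries have opposite signs: (-3, -1), (-3, 3), (-1, 1), (1, -1), (1, 3). Count: 5.

5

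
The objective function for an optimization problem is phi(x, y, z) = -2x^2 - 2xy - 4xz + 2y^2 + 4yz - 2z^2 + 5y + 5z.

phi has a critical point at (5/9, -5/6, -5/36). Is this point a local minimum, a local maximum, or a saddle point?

The Hessian is constant: H = [[-4, -2, -4], [-2, 4, 4], [-4, 4, -4]].
Leading principal minors: Δ₁ = -4, Δ₂ = -20, Δ₃ = 144.
The minors fit neither the all-positive nor the alternating-sign pattern, so H is indefinite: a saddle point.

saddle point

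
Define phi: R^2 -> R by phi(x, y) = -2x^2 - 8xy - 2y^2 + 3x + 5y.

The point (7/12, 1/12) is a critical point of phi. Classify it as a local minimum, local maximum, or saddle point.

saddle point

The Hessian of phi is constant: H = [[-4, -8], [-8, -4]].
det(H) = (-4)·(-4) − (-8)² = -48.
Since det(H) < 0, H is indefinite and the critical point is a saddle point.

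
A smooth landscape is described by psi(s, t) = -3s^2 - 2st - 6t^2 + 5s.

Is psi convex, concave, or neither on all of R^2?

concave

psi is quadratic, so its Hessian is the constant matrix H = [[-6, -2], [-2, -12]].
det(H) = 68, tr(H) = -18.
det(H) > 0 and tr(H) < 0, so H is negative definite everywhere: concave.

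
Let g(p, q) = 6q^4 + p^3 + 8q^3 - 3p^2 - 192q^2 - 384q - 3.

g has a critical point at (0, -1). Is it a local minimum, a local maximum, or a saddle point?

The mixed partial ∂²g/∂p∂q is 0, so the Hessian at any point is diag(g_pp, g_qq) = diag(6(p - 1), 24(3q^2 + 2q - 16)).
At (0, -1): H = diag(-6, -360).
Both eigenvalues are negative, so H is negative definite: a local maximum.

local maximum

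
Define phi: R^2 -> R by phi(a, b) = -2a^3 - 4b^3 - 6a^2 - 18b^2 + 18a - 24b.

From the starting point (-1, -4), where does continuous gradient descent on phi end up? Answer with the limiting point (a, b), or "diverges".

phi is separable, so gradient descent decouples: a follows -∂phi/∂a, b follows -∂phi/∂b.
∂phi/∂a = -6(a - 1)(a + 3); at a=-1 this is 24, so a decreases.
∂phi/∂b = -12(b + 1)(b + 2); at b=-4 this is -72, so b increases.
a converges to its nearest critical value -3 (a local min of the a-part); b converges to -2. The iterate converges to (-3, -2).

(-3, -2)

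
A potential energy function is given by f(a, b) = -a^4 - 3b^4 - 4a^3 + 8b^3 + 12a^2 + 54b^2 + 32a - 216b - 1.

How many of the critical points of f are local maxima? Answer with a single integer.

4

f separates as a function of a plus a function of b, so ∇f=0 decouples.
∂f/∂a = -4(a - 2)(a + 1)(a + 4) = 0 at a ∈ {-4, -1, 2}; ∂f/∂b = -12(b - 3)(b - 2)(b + 3) = 0 at b ∈ {-3, 2, 3}.
The Hessian is diagonal: diag(f_aa, f_bb). Second derivatives: f_aa(-4)=-72, f_aa(-1)=36, f_aa(2)=-72; f_bb(-3)=-360, f_bb(2)=60, f_bb(3)=-72.
Local maxima occur where both diagonal entries negative: (-4, -3), (-4, 3), (2, -3), (2, 3). Count: 4.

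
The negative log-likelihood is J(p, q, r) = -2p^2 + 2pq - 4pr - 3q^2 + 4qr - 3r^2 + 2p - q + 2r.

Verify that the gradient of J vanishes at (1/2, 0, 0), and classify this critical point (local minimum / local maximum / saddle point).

local maximum

∇J = (-4p + 2q - 4r + 2, 2p - 6q + 4r - 1, -4p + 4q - 6r + 2); substituting (1/2, 0, 0) gives ∇J = (0, 0, 0), so (1/2, 0, 0) is indeed a critical point.
The Hessian is constant: H = [[-4, 2, -4], [2, -6, 4], [-4, 4, -6]].
Leading principal minors: Δ₁ = -4, Δ₂ = 20, Δ₃ = -24.
The minors alternate sign starting negative (−, +, −), so H is negative definite: a local maximum.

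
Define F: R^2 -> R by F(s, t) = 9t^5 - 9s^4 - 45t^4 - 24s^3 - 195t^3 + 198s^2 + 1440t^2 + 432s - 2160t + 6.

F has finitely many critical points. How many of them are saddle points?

6

F separates as a function of s plus a function of t, so ∇F=0 decouples.
∂F/∂s = -36(s - 3)(s + 1)(s + 4) = 0 at s ∈ {-4, -1, 3}; ∂F/∂t = 45(t - 4)(t - 3)(t - 1)(t + 4) = 0 at t ∈ {-4, 1, 3, 4}.
The Hessian is diagonal: diag(F_ss, F_tt). Second derivatives: F_ss(-4)=-756, F_ss(-1)=432, F_ss(3)=-1008; F_tt(-4)=-12600, F_tt(1)=1350, F_tt(3)=-630, F_tt(4)=1080.
Saddle points occur where the two diagonal entries have opposite signs: (-4, 1), (-4, 4), (-1, -4), (-1, 3), (3, 1), (3, 4). Count: 6.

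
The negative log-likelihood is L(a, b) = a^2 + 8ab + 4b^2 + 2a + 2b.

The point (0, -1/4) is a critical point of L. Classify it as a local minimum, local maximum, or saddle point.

saddle point

The Hessian of L is constant: H = [[2, 8], [8, 8]].
det(H) = 2·8 − 8² = -48.
Since det(H) < 0, H is indefinite and the critical point is a saddle point.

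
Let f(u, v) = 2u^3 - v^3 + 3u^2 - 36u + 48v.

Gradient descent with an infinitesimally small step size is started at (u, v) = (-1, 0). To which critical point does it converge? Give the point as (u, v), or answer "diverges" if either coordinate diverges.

(2, -4)

f is separable, so gradient descent decouples: u follows -∂f/∂u, v follows -∂f/∂v.
∂f/∂u = 6(u - 2)(u + 3); at u=-1 this is -36, so u increases.
∂f/∂v = -3(v - 4)(v + 4); at v=0 this is 48, so v decreases.
u converges to its nearest critical value 2 (a local min of the u-part); v converges to -4. The iterate converges to (2, -4).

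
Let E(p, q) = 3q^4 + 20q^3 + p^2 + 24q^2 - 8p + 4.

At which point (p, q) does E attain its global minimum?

E(p,q) separates as A(p) + B(q) + 4, so its minimum is min A + min B + 4.
A'(p) = 2p - 8 vanishes at p ∈ {4}; B'(q) = 12q(q + 1)(q + 4) vanishes at q ∈ {-4, -1, 0}.
Local minima of A (where A''>0): A(4)=-16. Local minima of B: B(-4)=-128, B(0)=0.
So the global minimum of E is A(4) + B(-4) + 4 = -16 − 128 + 4 = -140, attained at (4, -4).

(4, -4)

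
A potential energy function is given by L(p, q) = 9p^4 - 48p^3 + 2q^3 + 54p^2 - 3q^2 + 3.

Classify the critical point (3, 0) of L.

The mixed partial ∂²L/∂p∂q is 0, so the Hessian at any point is diag(L_pp, L_qq) = diag(36(3p^2 - 8p + 3), 6(2q - 1)).
At (3, 0): H = diag(216, -6).
The eigenvalues have opposite signs, so H is indefinite: a saddle point.

saddle point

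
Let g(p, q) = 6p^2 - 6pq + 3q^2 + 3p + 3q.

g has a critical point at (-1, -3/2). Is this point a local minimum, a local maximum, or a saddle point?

The Hessian of g is constant: H = [[12, -6], [-6, 6]].
det(H) = 12·6 − (-6)² = 36.
det(H) > 0 and tr(H) = 18 > 0, so H is positive definite and the point is a local minimum.

local minimum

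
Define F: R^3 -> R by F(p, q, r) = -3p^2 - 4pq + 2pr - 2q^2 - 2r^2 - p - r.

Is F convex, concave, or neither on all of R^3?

concave

F is quadratic, so its Hessian is the constant matrix H = [[-6, -4, 2], [-4, -4, 0], [2, 0, -4]].
Leading principal minors: -6, 8, -16.
Signs alternate −, +, − ⇒ H ≺ 0 ⇒ concave.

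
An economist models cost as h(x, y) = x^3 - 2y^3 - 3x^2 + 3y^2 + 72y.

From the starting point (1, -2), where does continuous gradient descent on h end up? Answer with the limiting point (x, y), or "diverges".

h is separable, so gradient descent decouples: x follows -∂h/∂x, y follows -∂h/∂y.
∂h/∂x = 3x(x - 2); at x=1 this is -3, so x increases.
∂h/∂y = -6(y - 4)(y + 3); at y=-2 this is 36, so y decreases.
x converges to its nearest critical value 2 (a local min of the x-part); y converges to -3. The iterate converges to (2, -3).

(2, -3)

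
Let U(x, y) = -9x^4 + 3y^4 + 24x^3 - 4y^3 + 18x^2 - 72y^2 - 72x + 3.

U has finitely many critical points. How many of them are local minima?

2

U separates as a function of x plus a function of y, so ∇U=0 decouples.
∂U/∂x = -36(x - 2)(x - 1)(x + 1) = 0 at x ∈ {-1, 1, 2}; ∂U/∂y = 12y(y - 4)(y + 3) = 0 at y ∈ {-3, 0, 4}.
The Hessian is diagonal: diag(U_xx, U_yy). Second derivatives: U_xx(-1)=-216, U_xx(1)=72, U_xx(2)=-108; U_yy(-3)=252, U_yy(0)=-144, U_yy(4)=336.
Local minima occur where both diagonal entries positive: (1, -3), (1, 4). Count: 2.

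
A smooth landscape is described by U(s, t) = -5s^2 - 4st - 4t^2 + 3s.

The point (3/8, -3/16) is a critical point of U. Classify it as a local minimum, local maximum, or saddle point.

local maximum

The Hessian of U is constant: H = [[-10, -4], [-4, -8]].
det(H) = (-10)·(-8) − (-4)² = 64.
det(H) > 0 and tr(H) = -18 < 0, so H is negative definite and the point is a local maximum.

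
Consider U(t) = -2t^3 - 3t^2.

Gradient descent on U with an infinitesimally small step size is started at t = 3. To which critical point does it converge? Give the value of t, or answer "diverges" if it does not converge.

diverges

U'(t) = -6t(t + 1), so U'(3) = -72.
Gradient descent moves in the -U' direction, i.e. t is increasing.
There is no critical point above t=3, and U' keeps the same sign, so the iterate runs off to +∞.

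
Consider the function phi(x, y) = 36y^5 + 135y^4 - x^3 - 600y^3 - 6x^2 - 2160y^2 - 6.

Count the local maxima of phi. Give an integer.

2

phi separates as a function of x plus a function of y, so ∇phi=0 decouples.
∂phi/∂x = -3x(x + 4) = 0 at x ∈ {-4, 0}; ∂phi/∂y = 180y(y - 3)(y + 2)(y + 4) = 0 at y ∈ {-4, -2, 0, 3}.
The Hessian is diagonal: diag(phi_xx, phi_yy). Second derivatives: phi_xx(-4)=12, phi_xx(0)=-12; phi_yy(-4)=-10080, phi_yy(-2)=3600, phi_yy(0)=-4320, phi_yy(3)=18900.
Local maxima occur where both diagonal entries negative: (0, -4), (0, 0). Count: 2.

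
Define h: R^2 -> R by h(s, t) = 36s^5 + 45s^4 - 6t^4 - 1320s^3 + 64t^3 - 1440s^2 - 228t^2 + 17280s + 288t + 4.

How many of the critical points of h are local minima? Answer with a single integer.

2

h separates as a function of s plus a function of t, so ∇h=0 decouples.
∂h/∂s = 180(s - 4)(s - 2)(s + 3)(s + 4) = 0 at s ∈ {-4, -3, 2, 4}; ∂h/∂t = -24(t - 4)(t - 3)(t - 1) = 0 at t ∈ {1, 3, 4}.
The Hessian is diagonal: diag(h_ss, h_tt). Second derivatives: h_ss(-4)=-8640, h_ss(-3)=6300, h_ss(2)=-10800, h_ss(4)=20160; h_tt(1)=-144, h_tt(3)=48, h_tt(4)=-72.
Local minima occur where both diagonal entries positive: (-3, 3), (4, 3). Count: 2.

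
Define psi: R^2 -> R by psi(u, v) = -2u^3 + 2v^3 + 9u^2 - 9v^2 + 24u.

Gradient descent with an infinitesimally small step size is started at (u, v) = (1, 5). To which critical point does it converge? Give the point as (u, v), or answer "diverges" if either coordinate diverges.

(-1, 3)

psi is separable, so gradient descent decouples: u follows -∂psi/∂u, v follows -∂psi/∂v.
∂psi/∂u = -6(u - 4)(u + 1); at u=1 this is 36, so u decreases.
∂psi/∂v = 6v(v - 3); at v=5 this is 60, so v decreases.
u converges to its nearest critical value -1 (a local min of the u-part); v converges to 3. The iterate converges to (-1, 3).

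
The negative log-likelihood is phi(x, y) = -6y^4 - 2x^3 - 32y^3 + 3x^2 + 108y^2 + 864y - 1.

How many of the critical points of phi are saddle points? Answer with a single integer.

3

phi separates as a function of x plus a function of y, so ∇phi=0 decouples.
∂phi/∂x = -6x(x - 1) = 0 at x ∈ {0, 1}; ∂phi/∂y = -24(y - 3)(y + 3)(y + 4) = 0 at y ∈ {-4, -3, 3}.
The Hessian is diagonal: diag(phi_xx, phi_yy). Second derivatives: phi_xx(0)=6, phi_xx(1)=-6; phi_yy(-4)=-168, phi_yy(-3)=144, phi_yy(3)=-1008.
Saddle points occur where the two diagonal entries have opposite signs: (0, -4), (0, 3), (1, -3). Count: 3.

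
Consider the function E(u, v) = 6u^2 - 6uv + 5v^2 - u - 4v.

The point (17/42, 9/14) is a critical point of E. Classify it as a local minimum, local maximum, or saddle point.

The Hessian of E is constant: H = [[12, -6], [-6, 10]].
det(H) = 12·10 − (-6)² = 84.
det(H) > 0 and tr(H) = 22 > 0, so H is positive definite and the point is a local minimum.

local minimum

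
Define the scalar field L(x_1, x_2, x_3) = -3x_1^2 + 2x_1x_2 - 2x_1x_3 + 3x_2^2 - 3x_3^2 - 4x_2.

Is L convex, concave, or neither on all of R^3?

L is quadratic, so its Hessian is the constant matrix H = [[-6, 2, -2], [2, 6, 0], [-2, 0, -6]].
Leading principal minors: -6, -40, 216.
Neither pattern holds ⇒ H is indefinite ⇒ neither convex nor concave.

neither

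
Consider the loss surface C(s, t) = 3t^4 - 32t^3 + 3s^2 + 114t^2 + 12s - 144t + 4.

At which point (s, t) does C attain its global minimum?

C(s,t) separates as P(s) + Q(t) + 4, so its minimum is min P + min Q + 4.
P'(s) = 6s + 12 vanishes at s ∈ {-2}; Q'(t) = 12(t - 4)(t - 3)(t - 1) vanishes at t ∈ {1, 3, 4}.
Local minima of P (where P''>0): P(-2)=-12. Local minima of Q: Q(1)=-59, Q(4)=-32.
So the global minimum of C is P(-2) + Q(1) + 4 = -12 − 59 + 4 = -67, attained at (-2, 1).

(-2, 1)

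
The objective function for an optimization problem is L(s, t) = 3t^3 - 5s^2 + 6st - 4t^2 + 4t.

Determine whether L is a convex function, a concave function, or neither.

neither

The term 3t^3 is cubic, so the Hessian is not constant.
∂²L/∂t² = 18t - 8, which takes both signs as t varies (negative for sufficiently negative t). A diagonal entry of the Hessian changing sign means the Hessian is neither positive- nor negative-semidefinite on all of R^2.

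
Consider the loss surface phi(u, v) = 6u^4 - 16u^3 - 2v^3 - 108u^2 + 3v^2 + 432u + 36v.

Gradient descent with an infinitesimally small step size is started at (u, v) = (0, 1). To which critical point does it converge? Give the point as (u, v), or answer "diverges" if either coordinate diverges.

(-3, -2)

phi is separable, so gradient descent decouples: u follows -∂phi/∂u, v follows -∂phi/∂v.
∂phi/∂u = 24(u - 3)(u - 2)(u + 3); at u=0 this is 432, so u decreases.
∂phi/∂v = -6(v - 3)(v + 2); at v=1 this is 36, so v decreases.
u converges to its nearest critical value -3 (a local min of the u-part); v converges to -2. The iterate converges to (-3, -2).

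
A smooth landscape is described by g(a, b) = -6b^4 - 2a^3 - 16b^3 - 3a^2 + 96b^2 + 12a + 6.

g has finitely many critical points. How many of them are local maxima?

g separates as a function of a plus a function of b, so ∇g=0 decouples.
∂g/∂a = -6(a - 1)(a + 2) = 0 at a ∈ {-2, 1}; ∂g/∂b = -24b(b - 2)(b + 4) = 0 at b ∈ {-4, 0, 2}.
The Hessian is diagonal: diag(g_aa, g_bb). Second derivatives: g_aa(-2)=18, g_aa(1)=-18; g_bb(-4)=-576, g_bb(0)=192, g_bb(2)=-288.
Local maxima occur where both diagonal entries negative: (1, -4), (1, 2). Count: 2.

2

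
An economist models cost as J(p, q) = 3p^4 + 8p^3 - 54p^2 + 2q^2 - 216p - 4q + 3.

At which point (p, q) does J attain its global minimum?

(3, 1)

J(p,q) separates as A(p) + B(q) + 3, so its minimum is min A + min B + 3.
A'(p) = 12(p - 3)(p + 2)(p + 3) vanishes at p ∈ {-3, -2, 3}; B'(q) = 4q - 4 vanishes at q ∈ {1}.
Local minima of A (where A''>0): A(-3)=189, A(3)=-675. Local minima of B: B(1)=-2.
So the global minimum of J is A(3) + B(1) + 3 = -675 − 2 + 3 = -674, attained at (3, 1).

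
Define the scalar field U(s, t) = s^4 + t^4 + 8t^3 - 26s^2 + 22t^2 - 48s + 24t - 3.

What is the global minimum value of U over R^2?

-364

U(s,t) separates as P(s) + Q(t) − 3, so its minimum is min P + min Q − 3.
P'(s) = 4(s - 4)(s + 1)(s + 3) vanishes at s ∈ {-3, -1, 4}; Q'(t) = 4(t + 1)(t + 2)(t + 3) vanishes at t ∈ {-3, -2, -1}.
Local minima of P (where P''>0): P(-3)=-9, P(4)=-352. Local minima of Q: Q(-3)=-9, Q(-1)=-9.
So the global minimum of U is P(4) + Q(-3) − 3 = -352 − 9 − 3 = -364, attained at (4, -3).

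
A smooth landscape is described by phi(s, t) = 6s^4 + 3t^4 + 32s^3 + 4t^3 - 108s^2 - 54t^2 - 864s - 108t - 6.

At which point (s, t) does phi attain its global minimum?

phi(s,t) separates as P(s) + Q(t) − 6, so its minimum is min P + min Q − 6.
P'(s) = 24(s - 3)(s + 3)(s + 4) vanishes at s ∈ {-4, -3, 3}; Q'(t) = 12(t - 3)(t + 1)(t + 3) vanishes at t ∈ {-3, -1, 3}.
Local minima of P (where P''>0): P(-4)=1216, P(3)=-2214. Local minima of Q: Q(-3)=-27, Q(3)=-459.
So the global minimum of phi is P(3) + Q(3) − 6 = -2214 − 459 − 6 = -2679, attained at (3, 3).

(3, 3)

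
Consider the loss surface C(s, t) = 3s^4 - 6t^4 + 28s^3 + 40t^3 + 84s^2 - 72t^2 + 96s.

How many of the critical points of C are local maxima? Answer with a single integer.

2

C separates as a function of s plus a function of t, so ∇C=0 decouples.
∂C/∂s = 12(s + 1)(s + 2)(s + 4) = 0 at s ∈ {-4, -2, -1}; ∂C/∂t = -24t(t - 3)(t - 2) = 0 at t ∈ {0, 2, 3}.
The Hessian is diagonal: diag(C_ss, C_tt). Second derivatives: C_ss(-4)=72, C_ss(-2)=-24, C_ss(-1)=36; C_tt(0)=-144, C_tt(2)=48, C_tt(3)=-72.
Local maxima occur where both diagonal entries negative: (-2, 0), (-2, 3). Count: 2.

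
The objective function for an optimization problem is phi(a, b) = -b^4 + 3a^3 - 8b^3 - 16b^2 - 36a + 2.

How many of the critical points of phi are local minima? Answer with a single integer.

phi separates as a function of a plus a function of b, so ∇phi=0 decouples.
∂phi/∂a = 9(a - 2)(a + 2) = 0 at a ∈ {-2, 2}; ∂phi/∂b = -4b(b + 2)(b + 4) = 0 at b ∈ {-4, -2, 0}.
The Hessian is diagonal: diag(phi_aa, phi_bb). Second derivatives: phi_aa(-2)=-36, phi_aa(2)=36; phi_bb(-4)=-32, phi_bb(-2)=16, phi_bb(0)=-32.
Local minima occur where both diagonal entries positive: (2, -2). Count: 1.

1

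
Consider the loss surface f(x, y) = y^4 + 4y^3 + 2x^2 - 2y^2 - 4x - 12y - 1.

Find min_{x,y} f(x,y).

f(x,y) separates as P(x) + Q(y) − 1, so its minimum is min P + min Q − 1.
P'(x) = 4x - 4 vanishes at x ∈ {1}; Q'(y) = 4(y - 1)(y + 1)(y + 3) vanishes at y ∈ {-3, -1, 1}.
Local minima of P (where P''>0): P(1)=-2. Local minima of Q: Q(-3)=-9, Q(1)=-9.
So the global minimum of f is P(1) + Q(-3) − 1 = -2 − 9 − 1 = -12, attained at (1, -3).

-12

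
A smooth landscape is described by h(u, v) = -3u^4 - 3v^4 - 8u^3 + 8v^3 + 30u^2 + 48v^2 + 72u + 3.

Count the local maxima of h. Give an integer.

4

h separates as a function of u plus a function of v, so ∇h=0 decouples.
∂h/∂u = -12(u - 2)(u + 1)(u + 3) = 0 at u ∈ {-3, -1, 2}; ∂h/∂v = -12v(v - 4)(v + 2) = 0 at v ∈ {-2, 0, 4}.
The Hessian is diagonal: diag(h_uu, h_vv). Second derivatives: h_uu(-3)=-120, h_uu(-1)=72, h_uu(2)=-180; h_vv(-2)=-144, h_vv(0)=96, h_vv(4)=-288.
Local maxima occur where both diagonal entries negative: (-3, -2), (-3, 4), (2, -2), (2, 4). Count: 4.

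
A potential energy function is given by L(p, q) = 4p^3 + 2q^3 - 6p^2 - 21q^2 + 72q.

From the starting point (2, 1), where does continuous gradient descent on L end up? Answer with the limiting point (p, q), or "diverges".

diverges

L is separable, so gradient descent decouples: p follows -∂L/∂p, q follows -∂L/∂q.
∂L/∂p = 12p(p - 1); at p=2 this is 24, so p decreases.
∂L/∂q = 6(q - 4)(q - 3); at q=1 this is 36, so q decreases.
The q-coordinate has no critical point in that direction and runs off to infinity.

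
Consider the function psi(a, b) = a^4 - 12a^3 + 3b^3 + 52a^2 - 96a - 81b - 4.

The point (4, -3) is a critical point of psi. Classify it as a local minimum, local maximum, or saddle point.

The mixed partial ∂²psi/∂a∂b is 0, so the Hessian at any point is diag(psi_aa, psi_bb) = diag(4(3a^2 - 18a + 26), 18b).
At (4, -3): H = diag(8, -54).
The eigenvalues have opposite signs, so H is indefinite: a saddle point.

saddle point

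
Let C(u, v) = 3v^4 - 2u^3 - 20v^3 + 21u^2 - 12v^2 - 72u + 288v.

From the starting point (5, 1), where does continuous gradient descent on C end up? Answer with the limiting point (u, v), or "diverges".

C is separable, so gradient descent decouples: u follows -∂C/∂u, v follows -∂C/∂v.
∂C/∂u = -6(u - 4)(u - 3); at u=5 this is -12, so u increases.
∂C/∂v = 12(v - 4)(v - 3)(v + 2); at v=1 this is 216, so v decreases.
The u-coordinate has no critical point in that direction and runs off to infinity.

diverges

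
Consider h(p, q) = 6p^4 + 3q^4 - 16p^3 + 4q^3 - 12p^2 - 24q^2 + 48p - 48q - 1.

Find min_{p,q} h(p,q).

-151

h(p,q) separates as A(p) + B(q) − 1, so its minimum is min A + min B − 1.
A'(p) = 24(p - 2)(p - 1)(p + 1) vanishes at p ∈ {-1, 1, 2}; B'(q) = 12(q - 2)(q + 1)(q + 2) vanishes at q ∈ {-2, -1, 2}.
Local minima of A (where A''>0): A(-1)=-38, A(2)=16. Local minima of B: B(-2)=16, B(2)=-112.
So the global minimum of h is A(-1) + B(2) − 1 = -38 − 112 − 1 = -151, attained at (-1, 2).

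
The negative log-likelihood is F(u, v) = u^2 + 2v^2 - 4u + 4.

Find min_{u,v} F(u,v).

F(u,v) separates as P(u) + Q(v) + 4, so its minimum is min P + min Q + 4.
P'(u) = 2u - 4 vanishes at u ∈ {2}; Q'(v) = 4v vanishes at v ∈ {0}.
Local minima of P (where P''>0): P(2)=-4. Local minima of Q: Q(0)=0.
So the global minimum of F is P(2) + Q(0) + 4 = -4 + 0 + 4 = 0, attained at (2, 0).

0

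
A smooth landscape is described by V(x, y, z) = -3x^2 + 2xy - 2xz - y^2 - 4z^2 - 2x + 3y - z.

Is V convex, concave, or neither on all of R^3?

concave

V is quadratic, so its Hessian is the constant matrix H = [[-6, 2, -2], [2, -2, 0], [-2, 0, -8]].
Leading principal minors: -6, 8, -56.
Signs alternate −, +, − ⇒ H ≺ 0 ⇒ concave.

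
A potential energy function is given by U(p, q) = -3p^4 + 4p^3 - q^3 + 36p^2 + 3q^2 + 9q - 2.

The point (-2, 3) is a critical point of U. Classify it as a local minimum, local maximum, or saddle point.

The mixed partial ∂²U/∂p∂q is 0, so the Hessian at any point is diag(U_pp, U_qq) = diag(12(-3p^2 + 2p + 6), 6(-q + 1)).
At (-2, 3): H = diag(-120, -12).
Both eigenvalues are negative, so H is negative definite: a local maximum.

local maximum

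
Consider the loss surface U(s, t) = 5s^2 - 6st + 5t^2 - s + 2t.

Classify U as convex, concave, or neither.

convex

U is quadratic, so its Hessian is the constant matrix H = [[10, -6], [-6, 10]].
det(H) = 64, tr(H) = 20.
det(H) > 0 and tr(H) > 0, so H is positive definite everywhere: convex.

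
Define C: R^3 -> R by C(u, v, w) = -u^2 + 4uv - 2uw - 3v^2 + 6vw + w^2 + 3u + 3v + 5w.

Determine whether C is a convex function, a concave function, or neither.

C is quadratic, so its Hessian is the constant matrix H = [[-2, 4, -2], [4, -6, 6], [-2, 6, 2]].
Leading principal minors: -2, -4, -8.
Neither pattern holds ⇒ H is indefinite ⇒ neither convex nor concave.

neither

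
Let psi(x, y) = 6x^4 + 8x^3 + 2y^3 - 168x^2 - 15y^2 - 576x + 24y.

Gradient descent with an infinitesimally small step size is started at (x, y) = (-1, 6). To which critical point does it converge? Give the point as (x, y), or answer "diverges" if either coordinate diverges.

(4, 4)

psi is separable, so gradient descent decouples: x follows -∂psi/∂x, y follows -∂psi/∂y.
∂psi/∂x = 24(x - 4)(x + 2)(x + 3); at x=-1 this is -240, so x increases.
∂psi/∂y = 6(y - 4)(y - 1); at y=6 this is 60, so y decreases.
x converges to its nearest critical value 4 (a local min of the x-part); y converges to 4. The iterate converges to (4, 4).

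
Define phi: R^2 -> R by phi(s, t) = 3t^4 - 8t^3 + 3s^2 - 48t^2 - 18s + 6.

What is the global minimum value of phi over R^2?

-533

phi(s,t) separates as P(s) + Q(t) + 6, so its minimum is min P + min Q + 6.
P'(s) = 6s - 18 vanishes at s ∈ {3}; Q'(t) = 12t(t - 4)(t + 2) vanishes at t ∈ {-2, 0, 4}.
Local minima of P (where P''>0): P(3)=-27. Local minima of Q: Q(-2)=-80, Q(4)=-512.
So the global minimum of phi is P(3) + Q(4) + 6 = -27 − 512 + 6 = -533, attained at (3, 4).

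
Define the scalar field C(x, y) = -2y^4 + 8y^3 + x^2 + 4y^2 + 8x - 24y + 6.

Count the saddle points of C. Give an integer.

C separates as a function of x plus a function of y, so ∇C=0 decouples.
∂C/∂x = 2(x + 4) = 0 at x ∈ {-4}; ∂C/∂y = -8(y - 3)(y - 1)(y + 1) = 0 at y ∈ {-1, 1, 3}.
The Hessian is diagonal: diag(C_xx, C_yy). Second derivatives: C_xx(-4)=2; C_yy(-1)=-64, C_yy(1)=32, C_yy(3)=-64.
Saddle points occur where the two diagonal entries have opposite signs: (-4, -1), (-4, 3). Count: 2.

2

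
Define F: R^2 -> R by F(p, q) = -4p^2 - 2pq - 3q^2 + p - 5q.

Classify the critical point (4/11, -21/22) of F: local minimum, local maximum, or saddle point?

local maximum

The Hessian of F is constant: H = [[-8, -2], [-2, -6]].
det(H) = (-8)·(-6) − (-2)² = 44.
det(H) > 0 and tr(H) = -14 < 0, so H is negative definite and the point is a local maximum.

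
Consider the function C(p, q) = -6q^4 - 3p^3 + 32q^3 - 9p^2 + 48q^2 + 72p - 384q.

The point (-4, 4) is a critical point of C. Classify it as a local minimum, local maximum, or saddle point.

The mixed partial ∂²C/∂p∂q is 0, so the Hessian at any point is diag(C_pp, C_qq) = diag(-18(p + 1), 24(-3q^2 + 8q + 4)).
At (-4, 4): H = diag(54, -288).
The eigenvalues have opposite signs, so H is indefinite: a saddle point.

saddle point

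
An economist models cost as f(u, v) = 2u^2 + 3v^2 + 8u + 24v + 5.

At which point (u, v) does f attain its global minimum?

f(u,v) separates as P(u) + Q(v) + 5, so its minimum is min P + min Q + 5.
P'(u) = 4u + 8 vanishes at u ∈ {-2}; Q'(v) = 6v + 24 vanishes at v ∈ {-4}.
Local minima of P (where P''>0): P(-2)=-8. Local minima of Q: Q(-4)=-48.
So the global minimum of f is P(-2) + Q(-4) + 5 = -8 − 48 + 5 = -51, attained at (-2, -4).

(-2, -4)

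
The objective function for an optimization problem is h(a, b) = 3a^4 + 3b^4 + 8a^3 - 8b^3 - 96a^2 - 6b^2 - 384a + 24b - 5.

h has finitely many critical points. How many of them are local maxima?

h separates as a function of a plus a function of b, so ∇h=0 decouples.
∂h/∂a = 12(a - 4)(a + 2)(a + 4) = 0 at a ∈ {-4, -2, 4}; ∂h/∂b = 12(b - 2)(b - 1)(b + 1) = 0 at b ∈ {-1, 1, 2}.
The Hessian is diagonal: diag(h_aa, h_bb). Second derivatives: h_aa(-4)=192, h_aa(-2)=-144, h_aa(4)=576; h_bb(-1)=72, h_bb(1)=-24, h_bb(2)=36.
Local maxima occur where both diagonal entries negative: (-2, 1). Count: 1.

1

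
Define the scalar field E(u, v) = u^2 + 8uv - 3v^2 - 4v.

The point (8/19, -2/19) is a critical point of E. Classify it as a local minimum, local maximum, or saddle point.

saddle point

The Hessian of E is constant: H = [[2, 8], [8, -6]].
det(H) = 2·(-6) − 8² = -76.
Since det(H) < 0, H is indefinite and the critical point is a saddle point.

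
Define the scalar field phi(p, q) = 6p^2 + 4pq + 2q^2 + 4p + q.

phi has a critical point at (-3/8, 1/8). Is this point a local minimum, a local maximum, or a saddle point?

local minimum

The Hessian of phi is constant: H = [[12, 4], [4, 4]].
det(H) = 12·4 − 4² = 32.
det(H) > 0 and tr(H) = 16 > 0, so H is positive definite and the point is a local minimum.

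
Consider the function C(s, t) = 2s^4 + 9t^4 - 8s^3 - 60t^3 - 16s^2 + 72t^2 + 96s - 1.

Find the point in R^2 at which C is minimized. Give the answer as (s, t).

(-2, 4)

C(s,t) separates as P(s) + Q(t) − 1, so its minimum is min P + min Q − 1.
P'(s) = 8(s - 3)(s - 2)(s + 2) vanishes at s ∈ {-2, 2, 3}; Q'(t) = 36t(t - 4)(t - 1) vanishes at t ∈ {0, 1, 4}.
Local minima of P (where P''>0): P(-2)=-160, P(3)=90. Local minima of Q: Q(0)=0, Q(4)=-384.
So the global minimum of C is P(-2) + Q(4) − 1 = -160 − 384 − 1 = -545, attained at (-2, 4).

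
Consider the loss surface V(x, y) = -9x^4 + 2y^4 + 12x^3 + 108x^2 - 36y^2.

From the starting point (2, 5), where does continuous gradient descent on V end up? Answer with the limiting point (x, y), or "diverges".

(0, 3)

V is separable, so gradient descent decouples: x follows -∂V/∂x, y follows -∂V/∂y.
∂V/∂x = -36x(x - 3)(x + 2); at x=2 this is 288, so x decreases.
∂V/∂y = 8y(y - 3)(y + 3); at y=5 this is 640, so y decreases.
x converges to its nearest critical value 0 (a local min of the x-part); y converges to 3. The iterate converges to (0, 3).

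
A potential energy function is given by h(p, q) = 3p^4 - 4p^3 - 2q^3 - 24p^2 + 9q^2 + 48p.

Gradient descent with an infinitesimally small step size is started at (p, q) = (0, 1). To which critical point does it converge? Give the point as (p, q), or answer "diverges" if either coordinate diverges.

h is separable, so gradient descent decouples: p follows -∂h/∂p, q follows -∂h/∂q.
∂h/∂p = 12(p - 2)(p - 1)(p + 2); at p=0 this is 48, so p decreases.
∂h/∂q = -6q(q - 3); at q=1 this is 12, so q decreases.
p converges to its nearest critical value -2 (a local min of the p-part); q converges to 0. The iterate converges to (-2, 0).

(-2, 0)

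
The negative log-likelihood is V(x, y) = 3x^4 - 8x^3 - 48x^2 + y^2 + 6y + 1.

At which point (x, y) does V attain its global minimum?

V(x,y) separates as P(x) + Q(y) + 1, so its minimum is min P + min Q + 1.
P'(x) = 12x(x - 4)(x + 2) vanishes at x ∈ {-2, 0, 4}; Q'(y) = 2y + 6 vanishes at y ∈ {-3}.
Local minima of P (where P''>0): P(-2)=-80, P(4)=-512. Local minima of Q: Q(-3)=-9.
So the global minimum of V is P(4) + Q(-3) + 1 = -512 − 9 + 1 = -520, attained at (4, -3).

(4, -3)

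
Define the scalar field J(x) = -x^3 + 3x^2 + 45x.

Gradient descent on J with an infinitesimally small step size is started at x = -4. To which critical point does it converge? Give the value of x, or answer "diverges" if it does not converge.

J'(x) = -3(x - 5)(x + 3), so J'(-4) = -27.
Gradient descent moves in the -J' direction, i.e. x is increasing.
The nearest critical point in that direction is x = -3, where J'' = 24 > 0 (a local minimum). The iterate converges there.

-3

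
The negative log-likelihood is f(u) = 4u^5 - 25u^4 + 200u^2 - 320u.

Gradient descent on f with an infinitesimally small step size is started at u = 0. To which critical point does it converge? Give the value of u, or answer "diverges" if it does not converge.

1

f'(u) = 20(u - 4)(u - 2)(u - 1)(u + 2), so f'(0) = -320.
Gradient descent moves in the -f' direction, i.e. u is increasing.
The nearest critical point in that direction is u = 1, where f'' = 180 > 0 (a local minimum). The iterate converges there.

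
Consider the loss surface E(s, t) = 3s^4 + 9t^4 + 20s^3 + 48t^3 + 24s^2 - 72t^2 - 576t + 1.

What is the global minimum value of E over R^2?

E(s,t) separates as P(s) + Q(t) + 1, so its minimum is min P + min Q + 1.
P'(s) = 12s(s + 1)(s + 4) vanishes at s ∈ {-4, -1, 0}; Q'(t) = 36(t - 2)(t + 2)(t + 4) vanishes at t ∈ {-4, -2, 2}.
Local minima of P (where P''>0): P(-4)=-128, P(0)=0. Local minima of Q: Q(-4)=384, Q(2)=-912.
So the global minimum of E is P(-4) + Q(2) + 1 = -128 − 912 + 1 = -1039, attained at (-4, 2).

-1039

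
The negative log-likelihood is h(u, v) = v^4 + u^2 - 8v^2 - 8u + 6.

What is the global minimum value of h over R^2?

h(u,v) separates as P(u) + Q(v) + 6, so its minimum is min P + min Q + 6.
P'(u) = 2u - 8 vanishes at u ∈ {4}; Q'(v) = 4v(v - 2)(v + 2) vanishes at v ∈ {-2, 0, 2}.
Local minima of P (where P''>0): P(4)=-16. Local minima of Q: Q(-2)=-16, Q(2)=-16.
So the global minimum of h is P(4) + Q(-2) + 6 = -16 − 16 + 6 = -26, attained at (4, -2).

-26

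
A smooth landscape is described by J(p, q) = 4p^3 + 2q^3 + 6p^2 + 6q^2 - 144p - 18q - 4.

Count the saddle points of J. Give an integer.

2

J separates as a function of p plus a function of q, so ∇J=0 decouples.
∂J/∂p = 12(p - 3)(p + 4) = 0 at p ∈ {-4, 3}; ∂J/∂q = 6(q - 1)(q + 3) = 0 at q ∈ {-3, 1}.
The Hessian is diagonal: diag(J_pp, J_qq). Second derivatives: J_pp(-4)=-84, J_pp(3)=84; J_qq(-3)=-24, J_qq(1)=24.
Saddle points occur where the two diagonal entries have opposite signs: (-4, 1), (3, -3). Count: 2.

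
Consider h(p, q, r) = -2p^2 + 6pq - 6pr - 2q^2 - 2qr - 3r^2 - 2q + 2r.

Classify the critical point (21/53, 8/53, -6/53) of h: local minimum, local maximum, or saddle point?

The Hessian is constant: H = [[-4, 6, -6], [6, -4, -2], [-6, -2, -6]].
Leading principal minors: Δ₁ = -4, Δ₂ = -20, Δ₃ = 424.
The minors fit neither the all-positive nor the alternating-sign pattern, so H is indefinite: a saddle point.

saddle point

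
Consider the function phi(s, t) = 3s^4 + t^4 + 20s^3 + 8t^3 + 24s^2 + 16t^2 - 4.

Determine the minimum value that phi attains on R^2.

-132

phi(s,t) separates as P(s) + Q(t) − 4, so its minimum is min P + min Q − 4.
P'(s) = 12s(s + 1)(s + 4) vanishes at s ∈ {-4, -1, 0}; Q'(t) = 4t(t + 2)(t + 4) vanishes at t ∈ {-4, -2, 0}.
Local minima of P (where P''>0): P(-4)=-128, P(0)=0. Local minima of Q: Q(-4)=0, Q(0)=0.
So the global minimum of phi is P(-4) + Q(-4) − 4 = -128 + 0 − 4 = -132, attained at (-4, -4).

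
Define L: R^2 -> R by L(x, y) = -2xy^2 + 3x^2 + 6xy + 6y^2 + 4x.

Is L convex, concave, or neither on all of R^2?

The term -2xy^2 is cubic, so the Hessian is not constant.
∂²L/∂y² = -4x + 12, which takes both signs as x varies (negative for sufficiently large x). A diagonal entry of the Hessian changing sign means the Hessian is neither positive- nor negative-semidefinite on all of R^2.

neither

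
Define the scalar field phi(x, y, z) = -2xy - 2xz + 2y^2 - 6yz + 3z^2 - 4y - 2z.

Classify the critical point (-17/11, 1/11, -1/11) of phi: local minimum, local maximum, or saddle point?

The Hessian is constant: H = [[0, -2, -2], [-2, 4, -6], [-2, -6, 6]].
Leading principal minors: Δ₁ = 0, Δ₂ = -4, Δ₃ = -88.
The minors fit neither the all-positive nor the alternating-sign pattern, so H is indefinite: a saddle point.

saddle point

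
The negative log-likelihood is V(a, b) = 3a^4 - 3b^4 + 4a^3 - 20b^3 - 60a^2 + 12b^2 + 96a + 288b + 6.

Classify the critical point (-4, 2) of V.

The mixed partial ∂²V/∂a∂b is 0, so the Hessian at any point is diag(V_aa, V_bb) = diag(12(3a^2 + 2a - 10), 12(-3b^2 - 10b + 2)).
At (-4, 2): H = diag(360, -360).
The eigenvalues have opposite signs, so H is indefinite: a saddle point.

saddle point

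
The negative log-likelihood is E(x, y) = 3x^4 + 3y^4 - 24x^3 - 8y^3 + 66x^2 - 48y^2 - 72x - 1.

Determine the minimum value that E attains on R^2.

E(x,y) separates as P(x) + Q(y) − 1, so its minimum is min P + min Q − 1.
P'(x) = 12(x - 3)(x - 2)(x - 1) vanishes at x ∈ {1, 2, 3}; Q'(y) = 12y(y - 4)(y + 2) vanishes at y ∈ {-2, 0, 4}.
Local minima of P (where P''>0): P(1)=-27, P(3)=-27. Local minima of Q: Q(-2)=-80, Q(4)=-512.
So the global minimum of E is P(1) + Q(4) − 1 = -27 − 512 − 1 = -540, attained at (1, 4).

-540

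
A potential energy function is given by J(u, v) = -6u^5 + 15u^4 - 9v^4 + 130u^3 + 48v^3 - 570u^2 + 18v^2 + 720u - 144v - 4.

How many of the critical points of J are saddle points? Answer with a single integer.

6

J separates as a function of u plus a function of v, so ∇J=0 decouples.
∂J/∂u = -30(u - 3)(u - 2)(u - 1)(u + 4) = 0 at u ∈ {-4, 1, 2, 3}; ∂J/∂v = -36(v - 4)(v - 1)(v + 1) = 0 at v ∈ {-1, 1, 4}.
The Hessian is diagonal: diag(J_uu, J_vv). Second derivatives: J_uu(-4)=6300, J_uu(1)=-300, J_uu(2)=180, J_uu(3)=-420; J_vv(-1)=-360, J_vv(1)=216, J_vv(4)=-540.
Saddle points occur where the two diagonal entries have opposite signs: (-4, -1), (-4, 4), (1, 1), (2, -1), (2, 4), (3, 1). Count: 6.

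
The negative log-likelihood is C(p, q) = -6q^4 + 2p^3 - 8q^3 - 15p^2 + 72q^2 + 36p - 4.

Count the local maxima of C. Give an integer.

2

C separates as a function of p plus a function of q, so ∇C=0 decouples.
∂C/∂p = 6(p - 3)(p - 2) = 0 at p ∈ {2, 3}; ∂C/∂q = -24q(q - 2)(q + 3) = 0 at q ∈ {-3, 0, 2}.
The Hessian is diagonal: diag(C_pp, C_qq). Second derivatives: C_pp(2)=-6, C_pp(3)=6; C_qq(-3)=-360, C_qq(0)=144, C_qq(2)=-240.
Local maxima occur where both diagonal entries negative: (2, -3), (2, 2). Count: 2.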